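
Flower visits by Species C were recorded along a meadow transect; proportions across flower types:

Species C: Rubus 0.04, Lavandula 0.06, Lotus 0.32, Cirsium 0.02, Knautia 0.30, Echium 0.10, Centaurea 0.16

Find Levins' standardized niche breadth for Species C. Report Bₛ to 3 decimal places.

Σpᵢ² = 0.04² + 0.06² + 0.32² + 0.02² + 0.30² + 0.10² + 0.16² = 0.0016 + 0.0036 + 0.1024 + 0.0004 + 0.0900 + 0.0100 + 0.0256 = 0.2336
B = 1 / 0.2336 = 4.28082
Bₛ = (B − 1)/(n − 1) = (4.28082 − 1)/(7 − 1) = 3.28082/6 = 0.54680

0.547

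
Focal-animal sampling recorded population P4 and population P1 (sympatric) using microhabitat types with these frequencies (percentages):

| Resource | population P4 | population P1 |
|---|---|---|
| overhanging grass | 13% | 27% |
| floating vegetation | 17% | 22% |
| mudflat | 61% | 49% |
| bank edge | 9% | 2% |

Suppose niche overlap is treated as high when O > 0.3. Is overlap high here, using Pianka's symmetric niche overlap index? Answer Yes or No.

Yes

Convert percentages to proportions (divide by 100).
Σ p₁ᵢp₂ᵢ = 0.0351 + 0.0374 + 0.2989 + 0.0018 = 0.3732
Σp_1ᵢ² = 0.13² + 0.17² + 0.61² + 0.09² = 0.0169 + 0.0289 + 0.3721 + 0.0081 = 0.4260
Σp_2ᵢ² = 0.27² + 0.22² + 0.49² + 0.02² = 0.0729 + 0.0484 + 0.2401 + 0.0004 = 0.3618
O = 0.3732 / √(0.4260 × 0.3618) = 0.3732 / 0.39259 = 0.9506
O = 0.9506 > 0.3 → Yes.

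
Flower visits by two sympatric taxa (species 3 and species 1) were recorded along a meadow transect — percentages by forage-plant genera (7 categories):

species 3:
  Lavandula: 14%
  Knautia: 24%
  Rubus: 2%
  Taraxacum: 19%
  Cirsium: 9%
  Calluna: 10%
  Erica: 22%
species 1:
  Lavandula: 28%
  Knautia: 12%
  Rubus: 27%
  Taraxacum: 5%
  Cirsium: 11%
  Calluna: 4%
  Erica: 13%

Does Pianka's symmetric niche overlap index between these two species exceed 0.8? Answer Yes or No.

Convert percentages to proportions (divide by 100).
Σ p₁ᵢp₂ᵢ = 0.0392 + 0.0288 + 0.0054 + 0.0095 + 0.0099 + 0.0040 + 0.0286 = 0.1254
Σp_1ᵢ² = 0.14² + 0.24² + 0.02² + 0.19² + 0.09² + 0.10² + 0.22² = 0.0196 + 0.0576 + 0.0004 + 0.0361 + 0.0081 + 0.0100 + 0.0484 = 0.1802
Σp_2ᵢ² = 0.28² + 0.12² + 0.27² + 0.05² + 0.11² + 0.04² + 0.13² = 0.0784 + 0.0144 + 0.0729 + 0.0025 + 0.0121 + 0.0016 + 0.0169 = 0.1988
O = 0.1254 / √(0.1802 × 0.1988) = 0.1254 / 0.18927 = 0.6625
O = 0.6625 < 0.8 → No.

No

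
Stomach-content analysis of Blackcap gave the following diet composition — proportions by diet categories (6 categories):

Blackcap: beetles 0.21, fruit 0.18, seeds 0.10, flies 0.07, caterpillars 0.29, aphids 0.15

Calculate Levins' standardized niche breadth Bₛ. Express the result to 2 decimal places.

0.81

Σpᵢ² = 0.21² + 0.18² + 0.10² + 0.07² + 0.29² + 0.15² = 0.0441 + 0.0324 + 0.0100 + 0.0049 + 0.0841 + 0.0225 = 0.1980
B = 1 / 0.1980 = 5.0505
Bₛ = (B − 1)/(n − 1) = (5.0505 − 1)/(6 − 1) = 4.0505/5 = 0.8101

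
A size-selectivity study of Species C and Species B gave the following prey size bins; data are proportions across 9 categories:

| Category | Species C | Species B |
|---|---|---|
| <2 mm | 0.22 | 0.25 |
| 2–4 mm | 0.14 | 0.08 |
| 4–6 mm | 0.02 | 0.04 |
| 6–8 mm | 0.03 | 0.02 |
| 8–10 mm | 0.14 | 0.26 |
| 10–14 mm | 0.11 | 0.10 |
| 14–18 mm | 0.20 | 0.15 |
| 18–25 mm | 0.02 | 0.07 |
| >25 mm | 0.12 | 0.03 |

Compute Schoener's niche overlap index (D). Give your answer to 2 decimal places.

Σ|p₁ᵢ − p₂ᵢ| = 0.03 + 0.06 + 0.02 + 0.01 + 0.12 + 0.01 + 0.05 + 0.05 + 0.09 = 0.44
D = 1 − ½ × 0.44 = 1 − 0.220 = 0.7800

0.78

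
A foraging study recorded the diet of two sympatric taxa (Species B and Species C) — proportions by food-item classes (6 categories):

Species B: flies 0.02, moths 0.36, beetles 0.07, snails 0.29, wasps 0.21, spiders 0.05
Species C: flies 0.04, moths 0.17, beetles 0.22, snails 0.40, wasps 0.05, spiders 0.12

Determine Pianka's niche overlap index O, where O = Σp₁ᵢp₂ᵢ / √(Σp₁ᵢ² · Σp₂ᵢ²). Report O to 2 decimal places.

Σ p₁ᵢp₂ᵢ = 0.0008 + 0.0612 + 0.0154 + 0.1160 + 0.0105 + 0.0060 = 0.2099
Σp_1ᵢ² = 0.02² + 0.36² + 0.07² + 0.29² + 0.21² + 0.05² = 0.0004 + 0.1296 + 0.0049 + 0.0841 + 0.0441 + 0.0025 = 0.2656
Σp_2ᵢ² = 0.04² + 0.17² + 0.22² + 0.40² + 0.05² + 0.12² = 0.0016 + 0.0289 + 0.0484 + 0.1600 + 0.0025 + 0.0144 = 0.2558
O = 0.2099 / √(0.2656 × 0.2558) = 0.2099 / 0.26065 = 0.8053

0.81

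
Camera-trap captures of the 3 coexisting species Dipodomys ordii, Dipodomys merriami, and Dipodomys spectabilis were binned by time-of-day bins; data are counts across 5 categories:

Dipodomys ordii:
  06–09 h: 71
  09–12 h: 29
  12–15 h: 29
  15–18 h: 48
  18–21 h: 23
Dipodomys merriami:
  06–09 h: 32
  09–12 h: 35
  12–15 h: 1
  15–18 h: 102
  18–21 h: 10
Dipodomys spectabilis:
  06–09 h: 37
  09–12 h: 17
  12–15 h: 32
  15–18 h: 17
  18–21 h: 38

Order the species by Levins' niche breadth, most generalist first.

Proportions for Dipodomys ordii (n=200): 71/200=0.3550, 29/200=0.1450, 29/200=0.1450, 48/200=0.2400, 23/200=0.1150
Proportions for Dipodomys merriami (n=180): 32/180=0.1778, 35/180=0.1944, 1/180=0.0056, 102/180=0.5667, 10/180=0.0556
Proportions for Dipodomys spectabilis (n=141): 37/141=0.2624, 17/141=0.1206, 32/141=0.2270, 17/141=0.1206, 38/141=0.2695
Σp_ordiᵢ² = 0.3550² + 0.1450² + 0.1450² + 0.2400² + 0.1150² = 0.126025 + 0.021025 + 0.021025 + 0.057600 + 0.013225 = 0.238900
B_ordi = 1 / 0.238900 = 4.1859
Σp_merrᵢ² = 0.1778² + 0.1944² + 0.0056² + 0.5667² + 0.0556² = 0.031613 + 0.037791 + 0.000031 + 0.321149 + 0.003091 = 0.393675
B_merr = 1 / 0.393675 = 2.5402
Σp_specᵢ² = 0.2624² + 0.1206² + 0.2270² + 0.1206² + 0.2695² = 0.068854 + 0.014544 + 0.051529 + 0.014544 + 0.072630 = 0.222101
B_spec = 1 / 0.222101 = 4.5025
Ranking by B (broadest → narrowest): Dipodomys spectabilis (4.50) > Dipodomys ordii (4.19) > Dipodomys merriami (2.54)

Dipodomys spectabilis > Dipodomys ordii > Dipodomys merriami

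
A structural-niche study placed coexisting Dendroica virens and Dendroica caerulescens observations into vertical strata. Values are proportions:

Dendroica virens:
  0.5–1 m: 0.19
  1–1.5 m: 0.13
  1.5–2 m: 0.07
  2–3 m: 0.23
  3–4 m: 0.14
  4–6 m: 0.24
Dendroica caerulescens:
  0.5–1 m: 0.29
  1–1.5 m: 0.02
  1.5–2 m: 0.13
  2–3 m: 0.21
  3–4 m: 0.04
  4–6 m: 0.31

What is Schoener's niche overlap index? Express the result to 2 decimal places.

Σ|p₁ᵢ − p₂ᵢ| = 0.10 + 0.11 + 0.06 + 0.02 + 0.10 + 0.07 = 0.46
D = 1 − ½ × 0.46 = 1 − 0.230 = 0.7700

0.77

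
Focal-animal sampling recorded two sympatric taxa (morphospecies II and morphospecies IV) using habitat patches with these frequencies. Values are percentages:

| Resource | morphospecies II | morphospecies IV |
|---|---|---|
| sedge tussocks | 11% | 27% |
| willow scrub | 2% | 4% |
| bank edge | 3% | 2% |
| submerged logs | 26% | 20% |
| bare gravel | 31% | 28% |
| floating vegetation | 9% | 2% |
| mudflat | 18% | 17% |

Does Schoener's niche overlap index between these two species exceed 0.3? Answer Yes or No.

Yes

Convert percentages to proportions (divide by 100).
Σ|p₁ᵢ − p₂ᵢ| = 0.16 + 0.02 + 0.01 + 0.06 + 0.03 + 0.07 + 0.01 = 0.36
D = 1 − ½ × 0.36 = 1 − 0.180 = 0.8200
D = 0.8200 > 0.3 → Yes.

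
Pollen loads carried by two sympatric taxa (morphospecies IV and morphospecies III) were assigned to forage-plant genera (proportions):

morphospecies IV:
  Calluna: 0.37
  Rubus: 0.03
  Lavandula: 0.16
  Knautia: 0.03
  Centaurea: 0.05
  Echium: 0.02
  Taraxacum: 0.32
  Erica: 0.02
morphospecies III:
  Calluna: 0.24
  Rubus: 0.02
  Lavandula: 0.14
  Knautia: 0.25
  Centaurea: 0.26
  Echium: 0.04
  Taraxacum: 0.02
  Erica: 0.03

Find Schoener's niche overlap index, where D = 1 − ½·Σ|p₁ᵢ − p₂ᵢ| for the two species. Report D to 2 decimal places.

Σ|p₁ᵢ − p₂ᵢ| = 0.13 + 0.01 + 0.02 + 0.22 + 0.21 + 0.02 + 0.30 + 0.01 = 0.92
D = 1 − ½ × 0.92 = 1 − 0.460 = 0.5400

0.54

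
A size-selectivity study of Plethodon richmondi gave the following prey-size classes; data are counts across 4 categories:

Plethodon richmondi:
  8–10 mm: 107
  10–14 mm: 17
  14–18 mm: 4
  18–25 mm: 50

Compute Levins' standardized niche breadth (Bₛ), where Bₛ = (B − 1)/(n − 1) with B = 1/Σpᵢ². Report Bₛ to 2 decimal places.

0.41

Proportions for Plethodon richmondi (n=178): 107/178=0.6011, 17/178=0.0955, 4/178=0.0225, 50/178=0.2809
Σpᵢ² = 0.6011² + 0.0955² + 0.0225² + 0.2809² = 0.361321 + 0.009120 + 0.000506 + 0.078905 = 0.449852
B = 1 / 0.449852 = 2.2230
Bₛ = (B − 1)/(n − 1) = (2.2230 − 1)/(4 − 1) = 1.2230/3 = 0.4077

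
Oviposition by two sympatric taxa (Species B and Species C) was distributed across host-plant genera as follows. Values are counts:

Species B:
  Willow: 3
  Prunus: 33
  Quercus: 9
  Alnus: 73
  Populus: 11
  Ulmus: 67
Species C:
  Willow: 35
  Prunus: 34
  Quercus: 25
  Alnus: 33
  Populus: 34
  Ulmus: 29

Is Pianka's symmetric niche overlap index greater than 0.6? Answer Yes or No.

Yes

Proportions for Species B (n=196): 3/196=0.0153, 33/196=0.1684, 9/196=0.0459, 73/196=0.3724, 11/196=0.0561, 67/196=0.3418
Proportions for Species C (n=190): 35/190=0.1842, 34/190=0.1789, 25/190=0.1316, 33/190=0.1737, 34/190=0.1789, 29/190=0.1526
Σ p₁ᵢp₂ᵢ = 0.002818 + 0.030127 + 0.006040 + 0.064686 + 0.010036 + 0.052159 = 0.165866
Σp_1ᵢ² = 0.0153² + 0.1684² + 0.0459² + 0.3724² + 0.0561² + 0.3418² = 0.000234 + 0.028359 + 0.002107 + 0.138682 + 0.003147 + 0.116827 = 0.289356
Σp_2ᵢ² = 0.1842² + 0.1789² + 0.1316² + 0.1737² + 0.1789² + 0.1526² = 0.033930 + 0.032005 + 0.017319 + 0.030172 + 0.032005 + 0.023287 = 0.168718
O = 0.165866 / √(0.289356 × 0.168718) = 0.165866 / 0.2209515 = 0.7507
O = 0.7507 > 0.6 → Yes.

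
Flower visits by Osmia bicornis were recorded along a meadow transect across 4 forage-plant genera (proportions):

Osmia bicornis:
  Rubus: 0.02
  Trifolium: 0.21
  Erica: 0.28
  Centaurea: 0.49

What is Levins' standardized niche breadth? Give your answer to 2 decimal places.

Σpᵢ² = 0.02² + 0.21² + 0.28² + 0.49² = 0.0004 + 0.0441 + 0.0784 + 0.2401 = 0.3630
B = 1 / 0.3630 = 2.7548
Bₛ = (B − 1)/(n − 1) = (2.7548 − 1)/(4 − 1) = 1.7548/3 = 0.5849

0.58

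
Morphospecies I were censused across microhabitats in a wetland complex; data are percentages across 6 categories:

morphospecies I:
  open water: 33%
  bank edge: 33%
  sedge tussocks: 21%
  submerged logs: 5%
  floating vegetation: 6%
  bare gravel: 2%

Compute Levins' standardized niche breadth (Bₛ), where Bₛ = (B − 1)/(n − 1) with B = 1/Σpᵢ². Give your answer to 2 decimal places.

0.55

Convert percentages to proportions (divide by 100).
Σpᵢ² = 0.33² + 0.33² + 0.21² + 0.05² + 0.06² + 0.02² = 0.1089 + 0.1089 + 0.0441 + 0.0025 + 0.0036 + 0.0004 = 0.2684
B = 1 / 0.2684 = 3.7258
Bₛ = (B − 1)/(n − 1) = (3.7258 − 1)/(6 − 1) = 2.7258/5 = 0.5452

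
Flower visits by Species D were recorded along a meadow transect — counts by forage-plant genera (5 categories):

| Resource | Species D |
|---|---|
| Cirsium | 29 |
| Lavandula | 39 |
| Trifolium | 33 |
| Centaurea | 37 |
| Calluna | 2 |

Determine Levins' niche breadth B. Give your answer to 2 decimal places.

4.06

Proportions for Species D (n=140): 29/140=0.2071, 39/140=0.2786, 33/140=0.2357, 37/140=0.2643, 2/140=0.0143
Σpᵢ² = 0.2071² + 0.2786² + 0.2357² + 0.2643² + 0.0143² = 0.042890 + 0.077618 + 0.055554 + 0.069854 + 0.000204 = 0.246120
B = 1 / 0.246120 = 4.0631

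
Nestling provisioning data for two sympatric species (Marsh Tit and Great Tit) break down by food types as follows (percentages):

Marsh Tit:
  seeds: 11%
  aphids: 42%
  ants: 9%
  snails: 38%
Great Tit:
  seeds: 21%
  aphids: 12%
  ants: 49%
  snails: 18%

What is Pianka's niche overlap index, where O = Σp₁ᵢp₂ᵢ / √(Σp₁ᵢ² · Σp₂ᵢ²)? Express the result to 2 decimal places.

Convert percentages to proportions (divide by 100).
Σ p₁ᵢp₂ᵢ = 0.0231 + 0.0504 + 0.0441 + 0.0684 = 0.1860
Σp_1ᵢ² = 0.11² + 0.42² + 0.09² + 0.38² = 0.0121 + 0.1764 + 0.0081 + 0.1444 = 0.3410
Σp_2ᵢ² = 0.21² + 0.12² + 0.49² + 0.18² = 0.0441 + 0.0144 + 0.2401 + 0.0324 = 0.3310
O = 0.1860 / √(0.3410 × 0.3310) = 0.1860 / 0.33596 = 0.5536

0.55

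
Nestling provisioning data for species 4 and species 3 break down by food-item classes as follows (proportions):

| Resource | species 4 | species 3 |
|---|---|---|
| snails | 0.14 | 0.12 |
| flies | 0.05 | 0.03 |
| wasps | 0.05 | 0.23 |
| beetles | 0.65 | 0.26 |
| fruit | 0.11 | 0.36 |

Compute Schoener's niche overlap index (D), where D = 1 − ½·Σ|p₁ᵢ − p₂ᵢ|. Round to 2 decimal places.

Σ|p₁ᵢ − p₂ᵢ| = 0.02 + 0.02 + 0.18 + 0.39 + 0.25 = 0.86
D = 1 − ½ × 0.86 = 1 − 0.430 = 0.5700

0.57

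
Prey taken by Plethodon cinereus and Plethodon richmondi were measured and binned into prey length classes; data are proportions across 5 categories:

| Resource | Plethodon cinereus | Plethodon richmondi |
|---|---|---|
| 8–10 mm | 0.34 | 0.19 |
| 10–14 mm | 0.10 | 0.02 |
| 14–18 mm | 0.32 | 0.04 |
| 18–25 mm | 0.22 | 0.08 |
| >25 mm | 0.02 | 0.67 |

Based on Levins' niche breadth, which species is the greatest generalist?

Σp_cineᵢ² = 0.34² + 0.10² + 0.32² + 0.22² + 0.02² = 0.1156 + 0.0100 + 0.1024 + 0.0484 + 0.0004 = 0.2768
B_cine = 1 / 0.2768 = 3.6127
Σp_richᵢ² = 0.19² + 0.02² + 0.04² + 0.08² + 0.67² = 0.0361 + 0.0004 + 0.0016 + 0.0064 + 0.4489 = 0.4934
B_rich = 1 / 0.4934 = 2.0268
Highest B → broadest niche (most generalist): Plethodon cinereus (B = 3.61).

Plethodon cinereus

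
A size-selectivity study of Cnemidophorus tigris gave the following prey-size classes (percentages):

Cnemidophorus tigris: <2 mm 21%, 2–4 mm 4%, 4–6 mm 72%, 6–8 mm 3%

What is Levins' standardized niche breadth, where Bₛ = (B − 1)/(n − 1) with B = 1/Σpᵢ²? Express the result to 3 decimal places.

0.257

Convert percentages to proportions (divide by 100).
Σpᵢ² = 0.21² + 0.04² + 0.72² + 0.03² = 0.0441 + 0.0016 + 0.5184 + 0.0009 = 0.5650
B = 1 / 0.5650 = 1.76991
Bₛ = (B − 1)/(n − 1) = (1.76991 − 1)/(4 − 1) = 0.76991/3 = 0.25664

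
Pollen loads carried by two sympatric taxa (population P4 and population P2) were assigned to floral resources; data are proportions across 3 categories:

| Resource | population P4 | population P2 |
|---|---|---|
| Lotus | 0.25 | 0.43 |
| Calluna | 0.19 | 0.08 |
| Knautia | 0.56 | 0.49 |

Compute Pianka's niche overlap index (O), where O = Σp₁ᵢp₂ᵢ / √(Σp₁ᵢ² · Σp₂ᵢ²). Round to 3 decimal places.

Σ p₁ᵢp₂ᵢ = 0.1075 + 0.0152 + 0.2744 = 0.3971
Σp_1ᵢ² = 0.25² + 0.19² + 0.56² = 0.0625 + 0.0361 + 0.3136 = 0.4122
Σp_2ᵢ² = 0.43² + 0.08² + 0.49² = 0.1849 + 0.0064 + 0.2401 = 0.4314
O = 0.3971 / √(0.4122 × 0.4314) = 0.3971 / 0.421691 = 0.94168

0.942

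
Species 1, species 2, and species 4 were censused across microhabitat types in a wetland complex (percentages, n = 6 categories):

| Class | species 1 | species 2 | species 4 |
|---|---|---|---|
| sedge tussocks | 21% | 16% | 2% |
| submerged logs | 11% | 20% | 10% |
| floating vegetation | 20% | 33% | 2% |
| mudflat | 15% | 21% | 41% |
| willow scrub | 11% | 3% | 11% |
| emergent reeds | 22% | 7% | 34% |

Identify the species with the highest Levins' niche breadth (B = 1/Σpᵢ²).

species 1

Convert percentages to proportions (divide by 100).
Σp_1ᵢ² = 0.21² + 0.11² + 0.20² + 0.15² + 0.11² + 0.22² = 0.0441 + 0.0121 + 0.0400 + 0.0225 + 0.0121 + 0.0484 = 0.1792
B_1 = 1 / 0.1792 = 5.5804
Σp_2ᵢ² = 0.16² + 0.20² + 0.33² + 0.21² + 0.03² + 0.07² = 0.0256 + 0.0400 + 0.1089 + 0.0441 + 0.0009 + 0.0049 = 0.2244
B_2 = 1 / 0.2244 = 4.4563
Σp_4ᵢ² = 0.02² + 0.10² + 0.02² + 0.41² + 0.11² + 0.34² = 0.0004 + 0.0100 + 0.0004 + 0.1681 + 0.0121 + 0.1156 = 0.3066
B_4 = 1 / 0.3066 = 3.2616
Highest B → broadest niche (most generalist): species 1 (B = 5.58).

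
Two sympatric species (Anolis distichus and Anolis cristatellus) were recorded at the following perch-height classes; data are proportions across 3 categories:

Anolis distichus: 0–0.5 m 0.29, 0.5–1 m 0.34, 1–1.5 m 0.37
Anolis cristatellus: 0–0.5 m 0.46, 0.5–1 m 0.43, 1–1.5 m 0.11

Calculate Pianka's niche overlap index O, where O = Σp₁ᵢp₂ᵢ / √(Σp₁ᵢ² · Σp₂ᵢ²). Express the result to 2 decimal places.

0.86

Σ p₁ᵢp₂ᵢ = 0.1334 + 0.1462 + 0.0407 = 0.3203
Σp_1ᵢ² = 0.29² + 0.34² + 0.37² = 0.0841 + 0.1156 + 0.1369 = 0.3366
Σp_2ᵢ² = 0.46² + 0.43² + 0.11² = 0.2116 + 0.1849 + 0.0121 = 0.4086
O = 0.3203 / √(0.3366 × 0.4086) = 0.3203 / 0.37086 = 0.8637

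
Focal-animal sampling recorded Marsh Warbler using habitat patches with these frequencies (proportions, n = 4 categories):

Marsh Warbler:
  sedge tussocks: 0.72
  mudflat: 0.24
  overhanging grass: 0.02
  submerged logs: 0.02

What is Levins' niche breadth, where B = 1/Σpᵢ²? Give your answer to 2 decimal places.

Σpᵢ² = 0.72² + 0.24² + 0.02² + 0.02² = 0.5184 + 0.0576 + 0.0004 + 0.0004 = 0.5768
B = 1 / 0.5768 = 1.7337

1.73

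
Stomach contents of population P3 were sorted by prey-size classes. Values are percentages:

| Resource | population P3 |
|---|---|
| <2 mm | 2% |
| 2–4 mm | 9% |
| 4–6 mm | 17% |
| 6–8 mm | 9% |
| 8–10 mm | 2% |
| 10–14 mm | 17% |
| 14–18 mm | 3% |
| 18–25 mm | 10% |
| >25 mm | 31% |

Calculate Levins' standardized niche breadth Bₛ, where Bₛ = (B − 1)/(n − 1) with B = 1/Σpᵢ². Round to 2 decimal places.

0.56

Convert percentages to proportions (divide by 100).
Σpᵢ² = 0.02² + 0.09² + 0.17² + 0.09² + 0.02² + 0.17² + 0.03² + 0.10² + 0.31² = 0.0004 + 0.0081 + 0.0289 + 0.0081 + 0.0004 + 0.0289 + 0.0009 + 0.0100 + 0.0961 = 0.1818
B = 1 / 0.1818 = 5.5006
Bₛ = (B − 1)/(n − 1) = (5.5006 − 1)/(9 − 1) = 4.5006/8 = 0.5626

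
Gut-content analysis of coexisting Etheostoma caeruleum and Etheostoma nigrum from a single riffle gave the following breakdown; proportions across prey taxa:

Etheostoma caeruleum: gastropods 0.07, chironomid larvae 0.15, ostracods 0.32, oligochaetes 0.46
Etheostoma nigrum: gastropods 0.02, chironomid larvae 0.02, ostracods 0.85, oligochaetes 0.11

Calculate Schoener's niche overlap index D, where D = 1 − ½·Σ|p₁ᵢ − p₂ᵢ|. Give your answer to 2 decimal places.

0.47

Σ|p₁ᵢ − p₂ᵢ| = 0.05 + 0.13 + 0.53 + 0.35 = 1.06
D = 1 − ½ × 1.06 = 1 − 0.530 = 0.4700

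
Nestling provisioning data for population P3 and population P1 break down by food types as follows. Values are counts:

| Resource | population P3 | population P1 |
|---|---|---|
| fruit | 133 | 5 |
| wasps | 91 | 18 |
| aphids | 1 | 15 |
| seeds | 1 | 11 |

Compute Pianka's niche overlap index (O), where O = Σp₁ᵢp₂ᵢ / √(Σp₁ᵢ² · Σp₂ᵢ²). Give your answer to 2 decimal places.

0.55

Proportions for population P3 (n=226): 133/226=0.5885, 91/226=0.4027, 1/226=0.0044, 1/226=0.0044
Proportions for population P1 (n=49): 5/49=0.1020, 18/49=0.3673, 15/49=0.3061, 11/49=0.2245
Σ p₁ᵢp₂ᵢ = 0.060027 + 0.147912 + 0.001347 + 0.000988 = 0.210274
Σp_1ᵢ² = 0.5885² + 0.4027² + 0.0044² + 0.0044² = 0.346332 + 0.162167 + 0.000019 + 0.000019 = 0.508537
Σp_2ᵢ² = 0.1020² + 0.3673² + 0.3061² + 0.2245² = 0.010404 + 0.134909 + 0.093697 + 0.050400 = 0.289410
O = 0.210274 / √(0.508537 × 0.289410) = 0.210274 / 0.3836348 = 0.5481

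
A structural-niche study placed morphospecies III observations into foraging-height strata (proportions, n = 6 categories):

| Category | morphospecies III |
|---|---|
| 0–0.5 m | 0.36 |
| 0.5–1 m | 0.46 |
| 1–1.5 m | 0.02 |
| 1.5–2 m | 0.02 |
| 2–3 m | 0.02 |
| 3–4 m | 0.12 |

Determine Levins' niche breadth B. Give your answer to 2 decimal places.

2.80

Σpᵢ² = 0.36² + 0.46² + 0.02² + 0.02² + 0.02² + 0.12² = 0.1296 + 0.2116 + 0.0004 + 0.0004 + 0.0004 + 0.0144 = 0.3568
B = 1 / 0.3568 = 2.8027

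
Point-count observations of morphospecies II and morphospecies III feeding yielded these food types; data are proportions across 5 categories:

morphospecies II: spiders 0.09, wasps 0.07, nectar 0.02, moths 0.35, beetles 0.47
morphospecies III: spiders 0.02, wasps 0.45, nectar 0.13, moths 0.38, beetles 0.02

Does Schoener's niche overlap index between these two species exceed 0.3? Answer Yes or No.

Yes

Σ|p₁ᵢ − p₂ᵢ| = 0.07 + 0.38 + 0.11 + 0.03 + 0.45 = 1.04
D = 1 − ½ × 1.04 = 1 − 0.520 = 0.4800
D = 0.4800 > 0.3 → Yes.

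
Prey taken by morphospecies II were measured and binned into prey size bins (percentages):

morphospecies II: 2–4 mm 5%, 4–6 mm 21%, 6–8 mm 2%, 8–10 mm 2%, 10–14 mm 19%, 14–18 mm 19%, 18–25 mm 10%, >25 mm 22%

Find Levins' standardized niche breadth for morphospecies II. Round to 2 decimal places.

0.66

Convert percentages to proportions (divide by 100).
Σpᵢ² = 0.05² + 0.21² + 0.02² + 0.02² + 0.19² + 0.19² + 0.10² + 0.22² = 0.0025 + 0.0441 + 0.0004 + 0.0004 + 0.0361 + 0.0361 + 0.0100 + 0.0484 = 0.1780
B = 1 / 0.1780 = 5.6180
Bₛ = (B − 1)/(n − 1) = (5.6180 − 1)/(8 − 1) = 4.6180/7 = 0.6597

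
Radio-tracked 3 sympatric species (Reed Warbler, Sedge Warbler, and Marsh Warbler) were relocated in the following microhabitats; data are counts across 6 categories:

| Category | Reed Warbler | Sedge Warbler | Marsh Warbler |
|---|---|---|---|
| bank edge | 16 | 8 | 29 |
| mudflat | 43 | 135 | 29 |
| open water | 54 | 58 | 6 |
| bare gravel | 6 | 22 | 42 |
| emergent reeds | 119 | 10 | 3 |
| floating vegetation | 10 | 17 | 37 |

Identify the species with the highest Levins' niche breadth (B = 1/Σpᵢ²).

Marsh Warbler

Proportions for Reed Warbler (n=248): 16/248=0.0645, 43/248=0.1734, 54/248=0.2177, 6/248=0.0242, 119/248=0.4798, 10/248=0.0403
Proportions for Sedge Warbler (n=250): 8/250=0.0320, 135/250=0.5400, 58/250=0.2320, 22/250=0.0880, 10/250=0.0400, 17/250=0.0680
Proportions for Marsh Warbler (n=146): 29/146=0.1986, 29/146=0.1986, 6/146=0.0411, 42/146=0.2877, 3/146=0.0205, 37/146=0.2534
Σp_Reedᵢ² = 0.0645² + 0.1734² + 0.2177² + 0.0242² + 0.4798² + 0.0403² = 0.004160 + 0.030068 + 0.047393 + 0.000586 + 0.230208 + 0.001624 = 0.314039
B_Reed = 1 / 0.314039 = 3.1843
Σp_Sedgᵢ² = 0.0320² + 0.5400² + 0.2320² + 0.0880² + 0.0400² + 0.0680² = 0.001024 + 0.291600 + 0.053824 + 0.007744 + 0.001600 + 0.004624 = 0.360416
B_Sedg = 1 / 0.360416 = 2.7746
Σp_Marsᵢ² = 0.1986² + 0.1986² + 0.0411² + 0.2877² + 0.0205² + 0.2534² = 0.039442 + 0.039442 + 0.001689 + 0.082771 + 0.000420 + 0.064212 = 0.227976
B_Mars = 1 / 0.227976 = 4.3864
Highest B → broadest niche (most generalist): Marsh Warbler (B = 4.39).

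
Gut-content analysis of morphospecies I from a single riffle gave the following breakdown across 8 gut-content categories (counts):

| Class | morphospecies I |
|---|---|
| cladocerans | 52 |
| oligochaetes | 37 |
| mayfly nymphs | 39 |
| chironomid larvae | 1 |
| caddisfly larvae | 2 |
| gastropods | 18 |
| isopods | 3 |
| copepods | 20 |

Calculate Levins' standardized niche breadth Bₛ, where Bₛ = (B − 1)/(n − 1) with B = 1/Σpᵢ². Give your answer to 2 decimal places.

0.52

Proportions for morphospecies I (n=172): 52/172=0.3023, 37/172=0.2151, 39/172=0.2267, 1/172=0.0058, 2/172=0.0116, 18/172=0.1047, 3/172=0.0174, 20/172=0.1163
Σpᵢ² = 0.3023² + 0.2151² + 0.2267² + 0.0058² + 0.0116² + 0.1047² + 0.0174² + 0.1163² = 0.091385 + 0.046268 + 0.051393 + 0.000034 + 0.000135 + 0.010962 + 0.000303 + 0.013526 = 0.214006
B = 1 / 0.214006 = 4.6728
Bₛ = (B − 1)/(n − 1) = (4.6728 − 1)/(8 − 1) = 3.6728/7 = 0.5247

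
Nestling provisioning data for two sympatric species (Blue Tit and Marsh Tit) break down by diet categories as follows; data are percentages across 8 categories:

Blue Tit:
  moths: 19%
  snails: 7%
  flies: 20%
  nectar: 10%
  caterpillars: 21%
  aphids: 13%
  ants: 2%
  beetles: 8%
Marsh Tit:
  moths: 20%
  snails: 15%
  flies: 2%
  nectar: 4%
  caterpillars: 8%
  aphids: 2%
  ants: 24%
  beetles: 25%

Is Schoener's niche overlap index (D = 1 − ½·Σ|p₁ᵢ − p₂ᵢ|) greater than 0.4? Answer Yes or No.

Convert percentages to proportions (divide by 100).
Σ|p₁ᵢ − p₂ᵢ| = 0.01 + 0.08 + 0.18 + 0.06 + 0.13 + 0.11 + 0.22 + 0.17 = 0.96
D = 1 − ½ × 0.96 = 1 − 0.480 = 0.5200
D = 0.5200 > 0.4 → Yes.

Yes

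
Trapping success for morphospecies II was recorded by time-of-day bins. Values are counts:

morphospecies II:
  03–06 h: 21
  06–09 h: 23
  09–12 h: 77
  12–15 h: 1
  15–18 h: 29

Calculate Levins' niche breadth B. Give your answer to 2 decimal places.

2.95

Proportions for morphospecies II (n=151): 21/151=0.1391, 23/151=0.1523, 77/151=0.5099, 1/151=0.0066, 29/151=0.1921
Σpᵢ² = 0.1391² + 0.1523² + 0.5099² + 0.0066² + 0.1921² = 0.019349 + 0.023195 + 0.259998 + 0.000044 + 0.036902 = 0.339488
B = 1 / 0.339488 = 2.9456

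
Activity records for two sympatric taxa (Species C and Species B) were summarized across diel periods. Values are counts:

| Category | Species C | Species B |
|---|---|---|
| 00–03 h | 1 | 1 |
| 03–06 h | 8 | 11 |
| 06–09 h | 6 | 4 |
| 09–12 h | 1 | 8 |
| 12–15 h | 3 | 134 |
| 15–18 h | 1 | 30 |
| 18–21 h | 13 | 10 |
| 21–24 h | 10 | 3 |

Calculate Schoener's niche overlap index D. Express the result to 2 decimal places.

0.26

Proportions for Species C (n=43): 1/43=0.0233, 8/43=0.1860, 6/43=0.1395, 1/43=0.0233, 3/43=0.0698, 1/43=0.0233, 13/43=0.3023, 10/43=0.2326
Proportions for Species B (n=201): 1/201=0.0050, 11/201=0.0547, 4/201=0.0199, 8/201=0.0398, 134/201=0.6667, 30/201=0.1493, 10/201=0.0498, 3/201=0.0149
Σ|p₁ᵢ − p₂ᵢ| = 0.0183 + 0.1313 + 0.1196 + 0.0165 + 0.5969 + 0.1260 + 0.2525 + 0.2177 = 1.4788
D = 1 − ½ × 1.4788 = 1 − 0.73940 = 0.26060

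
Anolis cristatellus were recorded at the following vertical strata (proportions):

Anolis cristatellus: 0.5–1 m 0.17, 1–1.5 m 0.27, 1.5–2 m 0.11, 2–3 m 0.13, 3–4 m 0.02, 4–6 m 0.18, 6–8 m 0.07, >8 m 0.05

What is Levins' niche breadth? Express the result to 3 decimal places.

Σpᵢ² = 0.17² + 0.27² + 0.11² + 0.13² + 0.02² + 0.18² + 0.07² + 0.05² = 0.0289 + 0.0729 + 0.0121 + 0.0169 + 0.0004 + 0.0324 + 0.0049 + 0.0025 = 0.1710
B = 1 / 0.1710 = 5.84795

5.848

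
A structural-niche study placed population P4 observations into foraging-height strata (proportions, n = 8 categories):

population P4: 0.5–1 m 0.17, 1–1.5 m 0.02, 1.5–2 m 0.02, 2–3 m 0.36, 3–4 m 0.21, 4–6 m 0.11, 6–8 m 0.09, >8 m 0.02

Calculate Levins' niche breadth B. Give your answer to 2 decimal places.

Σpᵢ² = 0.17² + 0.02² + 0.02² + 0.36² + 0.21² + 0.11² + 0.09² + 0.02² = 0.0289 + 0.0004 + 0.0004 + 0.1296 + 0.0441 + 0.0121 + 0.0081 + 0.0004 = 0.2240
B = 1 / 0.2240 = 4.4643

4.46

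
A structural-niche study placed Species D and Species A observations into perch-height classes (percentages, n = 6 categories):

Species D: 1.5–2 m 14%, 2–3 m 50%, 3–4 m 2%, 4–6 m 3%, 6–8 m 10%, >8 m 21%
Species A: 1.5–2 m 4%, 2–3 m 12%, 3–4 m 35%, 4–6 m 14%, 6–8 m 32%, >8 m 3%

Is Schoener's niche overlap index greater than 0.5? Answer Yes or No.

Convert percentages to proportions (divide by 100).
Σ|p₁ᵢ − p₂ᵢ| = 0.10 + 0.38 + 0.33 + 0.11 + 0.22 + 0.18 = 1.32
D = 1 − ½ × 1.32 = 1 − 0.660 = 0.3400
D = 0.3400 < 0.5 → No.

No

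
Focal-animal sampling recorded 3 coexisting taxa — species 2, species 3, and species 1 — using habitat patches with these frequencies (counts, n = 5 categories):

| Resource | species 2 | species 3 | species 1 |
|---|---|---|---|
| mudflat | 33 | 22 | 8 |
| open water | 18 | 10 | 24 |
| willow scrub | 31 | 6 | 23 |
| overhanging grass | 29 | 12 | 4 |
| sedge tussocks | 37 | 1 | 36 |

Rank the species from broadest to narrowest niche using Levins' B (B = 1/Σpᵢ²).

species 2 > species 1 > species 3

Proportions for species 2 (n=148): 33/148=0.2230, 18/148=0.1216, 31/148=0.2095, 29/148=0.1959, 37/148=0.2500
Proportions for species 3 (n=51): 22/51=0.4314, 10/51=0.1961, 6/51=0.1176, 12/51=0.2353, 1/51=0.0196
Proportions for species 1 (n=95): 8/95=0.0842, 24/95=0.2526, 23/95=0.2421, 4/95=0.0421, 36/95=0.3789
Σp_2ᵢ² = 0.2230² + 0.1216² + 0.2095² + 0.1959² + 0.2500² = 0.049729 + 0.014787 + 0.043890 + 0.038377 + 0.062500 = 0.209283
B_2 = 1 / 0.209283 = 4.7782
Σp_3ᵢ² = 0.4314² + 0.1961² + 0.1176² + 0.2353² + 0.0196² = 0.186106 + 0.038455 + 0.013830 + 0.055366 + 0.000384 = 0.294141
B_3 = 1 / 0.294141 = 3.3997
Σp_1ᵢ² = 0.0842² + 0.2526² + 0.2421² + 0.0421² + 0.3789² = 0.007090 + 0.063807 + 0.058612 + 0.001772 + 0.143565 = 0.274846
B_1 = 1 / 0.274846 = 3.6384
Ranking by B (broadest → narrowest): species 2 (4.78) > species 1 (3.64) > species 3 (3.40)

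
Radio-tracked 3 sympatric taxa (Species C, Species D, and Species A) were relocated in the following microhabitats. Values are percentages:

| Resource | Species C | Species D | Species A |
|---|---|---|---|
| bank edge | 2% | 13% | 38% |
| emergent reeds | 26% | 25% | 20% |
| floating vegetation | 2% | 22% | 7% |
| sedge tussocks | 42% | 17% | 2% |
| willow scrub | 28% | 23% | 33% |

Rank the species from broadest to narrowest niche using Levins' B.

Convert percentages to proportions (divide by 100).
Σp_Cᵢ² = 0.02² + 0.26² + 0.02² + 0.42² + 0.28² = 0.0004 + 0.0676 + 0.0004 + 0.1764 + 0.0784 = 0.3232
B_C = 1 / 0.3232 = 3.0941
Σp_Dᵢ² = 0.13² + 0.25² + 0.22² + 0.17² + 0.23² = 0.0169 + 0.0625 + 0.0484 + 0.0289 + 0.0529 = 0.2096
B_D = 1 / 0.2096 = 4.7710
Σp_Aᵢ² = 0.38² + 0.20² + 0.07² + 0.02² + 0.33² = 0.1444 + 0.0400 + 0.0049 + 0.0004 + 0.1089 = 0.2986
B_A = 1 / 0.2986 = 3.3490
Ranking by B (broadest → narrowest): Species D (4.77) > Species A (3.35) > Species C (3.09)

Species D > Species A > Species C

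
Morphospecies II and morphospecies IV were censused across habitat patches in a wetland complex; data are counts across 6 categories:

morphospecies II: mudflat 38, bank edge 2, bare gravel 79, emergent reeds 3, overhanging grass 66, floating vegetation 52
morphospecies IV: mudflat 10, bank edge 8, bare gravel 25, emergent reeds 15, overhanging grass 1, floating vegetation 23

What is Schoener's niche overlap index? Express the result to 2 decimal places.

0.68

Proportions for morphospecies II (n=240): 38/240=0.1583, 2/240=0.0083, 79/240=0.3292, 3/240=0.0125, 66/240=0.2750, 52/240=0.2167
Proportions for morphospecies IV (n=82): 10/82=0.1220, 8/82=0.0976, 25/82=0.3049, 15/82=0.1829, 1/82=0.0122, 23/82=0.2805
Σ|p₁ᵢ − p₂ᵢ| = 0.0363 + 0.0893 + 0.0243 + 0.1704 + 0.2628 + 0.0638 = 0.6469
D = 1 − ½ × 0.6469 = 1 − 0.32345 = 0.67655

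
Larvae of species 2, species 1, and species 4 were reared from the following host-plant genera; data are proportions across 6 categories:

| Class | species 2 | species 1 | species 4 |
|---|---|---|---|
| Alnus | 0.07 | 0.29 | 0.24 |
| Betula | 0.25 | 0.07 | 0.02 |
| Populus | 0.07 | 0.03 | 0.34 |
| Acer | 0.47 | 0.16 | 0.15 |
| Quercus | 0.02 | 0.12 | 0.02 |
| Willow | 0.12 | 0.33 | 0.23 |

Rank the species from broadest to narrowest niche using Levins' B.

Σp_2ᵢ² = 0.07² + 0.25² + 0.07² + 0.47² + 0.02² + 0.12² = 0.0049 + 0.0625 + 0.0049 + 0.2209 + 0.0004 + 0.0144 = 0.3080
B_2 = 1 / 0.3080 = 3.2468
Σp_1ᵢ² = 0.29² + 0.07² + 0.03² + 0.16² + 0.12² + 0.33² = 0.0841 + 0.0049 + 0.0009 + 0.0256 + 0.0144 + 0.1089 = 0.2388
B_1 = 1 / 0.2388 = 4.1876
Σp_4ᵢ² = 0.24² + 0.02² + 0.34² + 0.15² + 0.02² + 0.23² = 0.0576 + 0.0004 + 0.1156 + 0.0225 + 0.0004 + 0.0529 = 0.2494
B_4 = 1 / 0.2494 = 4.0096
Ranking by B (broadest → narrowest): species 1 (4.19) > species 4 (4.01) > species 2 (3.25)

species 1 > species 4 > species 2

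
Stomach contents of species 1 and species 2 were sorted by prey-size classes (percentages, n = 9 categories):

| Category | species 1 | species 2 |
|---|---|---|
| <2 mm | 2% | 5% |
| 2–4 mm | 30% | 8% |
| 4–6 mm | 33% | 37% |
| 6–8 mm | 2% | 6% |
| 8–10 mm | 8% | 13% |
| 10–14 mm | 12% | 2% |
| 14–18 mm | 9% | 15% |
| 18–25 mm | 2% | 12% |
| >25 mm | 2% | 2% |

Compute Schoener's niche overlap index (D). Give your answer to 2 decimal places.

0.68

Convert percentages to proportions (divide by 100).
Σ|p₁ᵢ − p₂ᵢ| = 0.03 + 0.22 + 0.04 + 0.04 + 0.05 + 0.10 + 0.06 + 0.10 + 0.00 = 0.64
D = 1 − ½ × 0.64 = 1 − 0.320 = 0.6800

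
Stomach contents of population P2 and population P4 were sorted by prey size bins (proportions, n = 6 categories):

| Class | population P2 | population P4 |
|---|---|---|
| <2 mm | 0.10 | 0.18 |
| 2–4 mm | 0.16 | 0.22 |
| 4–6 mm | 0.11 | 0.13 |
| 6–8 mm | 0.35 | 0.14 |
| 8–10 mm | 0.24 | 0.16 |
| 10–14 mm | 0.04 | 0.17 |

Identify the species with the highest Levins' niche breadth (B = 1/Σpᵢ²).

population P4

Σp_P2ᵢ² = 0.10² + 0.16² + 0.11² + 0.35² + 0.24² + 0.04² = 0.0100 + 0.0256 + 0.0121 + 0.1225 + 0.0576 + 0.0016 = 0.2294
B_P2 = 1 / 0.2294 = 4.3592
Σp_P4ᵢ² = 0.18² + 0.22² + 0.13² + 0.14² + 0.16² + 0.17² = 0.0324 + 0.0484 + 0.0169 + 0.0196 + 0.0256 + 0.0289 = 0.1718
B_P4 = 1 / 0.1718 = 5.8207
Highest B → broadest niche (most generalist): population P4 (B = 5.82).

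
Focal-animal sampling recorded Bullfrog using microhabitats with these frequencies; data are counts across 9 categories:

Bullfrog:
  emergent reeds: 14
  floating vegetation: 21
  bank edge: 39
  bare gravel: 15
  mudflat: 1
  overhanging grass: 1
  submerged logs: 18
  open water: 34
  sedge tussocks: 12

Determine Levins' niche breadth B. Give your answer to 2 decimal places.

5.99

Proportions for Bullfrog (n=155): 14/155=0.0903, 21/155=0.1355, 39/155=0.2516, 15/155=0.0968, 1/155=0.0065, 1/155=0.0065, 18/155=0.1161, 34/155=0.2194, 12/155=0.0774
Σpᵢ² = 0.0903² + 0.1355² + 0.2516² + 0.0968² + 0.0065² + 0.0065² + 0.1161² + 0.2194² + 0.0774² = 0.008154 + 0.018360 + 0.063303 + 0.009370 + 0.000042 + 0.000042 + 0.013479 + 0.048136 + 0.005991 = 0.166877
B = 1 / 0.166877 = 5.9924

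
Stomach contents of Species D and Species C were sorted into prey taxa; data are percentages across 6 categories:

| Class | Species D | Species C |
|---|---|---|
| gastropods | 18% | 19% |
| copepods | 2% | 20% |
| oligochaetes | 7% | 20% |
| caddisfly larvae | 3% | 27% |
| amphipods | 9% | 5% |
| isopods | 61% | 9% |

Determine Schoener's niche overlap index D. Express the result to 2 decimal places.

Convert percentages to proportions (divide by 100).
Σ|p₁ᵢ − p₂ᵢ| = 0.01 + 0.18 + 0.13 + 0.24 + 0.04 + 0.52 = 1.12
D = 1 − ½ × 1.12 = 1 − 0.560 = 0.4400

0.44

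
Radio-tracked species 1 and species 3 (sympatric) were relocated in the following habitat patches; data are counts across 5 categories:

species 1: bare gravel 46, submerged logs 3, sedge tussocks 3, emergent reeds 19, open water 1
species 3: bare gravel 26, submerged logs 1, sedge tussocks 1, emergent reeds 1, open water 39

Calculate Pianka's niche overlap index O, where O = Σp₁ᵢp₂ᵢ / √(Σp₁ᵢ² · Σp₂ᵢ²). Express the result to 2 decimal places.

Proportions for species 1 (n=72): 46/72=0.6389, 3/72=0.0417, 3/72=0.0417, 19/72=0.2639, 1/72=0.0139
Proportions for species 3 (n=68): 26/68=0.3824, 1/68=0.0147, 1/68=0.0147, 1/68=0.0147, 39/68=0.5735
Σ p₁ᵢp₂ᵢ = 0.244315 + 0.000613 + 0.000613 + 0.003879 + 0.007972 = 0.257392
Σp_1ᵢ² = 0.6389² + 0.0417² + 0.0417² + 0.2639² + 0.0139² = 0.408193 + 0.001739 + 0.001739 + 0.069643 + 0.000193 = 0.481507
Σp_2ᵢ² = 0.3824² + 0.0147² + 0.0147² + 0.0147² + 0.5735² = 0.146230 + 0.000216 + 0.000216 + 0.000216 + 0.328902 = 0.475780
O = 0.257392 / √(0.481507 × 0.475780) = 0.257392 / 0.4786349 = 0.5378

0.54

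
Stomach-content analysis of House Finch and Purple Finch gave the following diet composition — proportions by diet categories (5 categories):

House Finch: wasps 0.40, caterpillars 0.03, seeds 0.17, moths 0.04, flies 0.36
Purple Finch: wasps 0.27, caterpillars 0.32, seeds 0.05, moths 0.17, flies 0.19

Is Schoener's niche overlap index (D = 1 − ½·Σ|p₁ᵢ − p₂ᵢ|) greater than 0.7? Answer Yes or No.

No

Σ|p₁ᵢ − p₂ᵢ| = 0.13 + 0.29 + 0.12 + 0.13 + 0.17 = 0.84
D = 1 − ½ × 0.84 = 1 − 0.420 = 0.5800
D = 0.5800 < 0.7 → No.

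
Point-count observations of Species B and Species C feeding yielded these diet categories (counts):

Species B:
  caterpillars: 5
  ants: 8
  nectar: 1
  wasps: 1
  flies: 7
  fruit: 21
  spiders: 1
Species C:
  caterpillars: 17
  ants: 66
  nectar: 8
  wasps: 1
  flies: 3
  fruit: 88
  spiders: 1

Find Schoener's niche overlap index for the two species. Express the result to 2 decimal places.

0.80

Proportions for Species B (n=44): 5/44=0.1136, 8/44=0.1818, 1/44=0.0227, 1/44=0.0227, 7/44=0.1591, 21/44=0.4773, 1/44=0.0227
Proportions for Species C (n=184): 17/184=0.0924, 66/184=0.3587, 8/184=0.0435, 1/184=0.0054, 3/184=0.0163, 88/184=0.4783, 1/184=0.0054
Σ|p₁ᵢ − p₂ᵢ| = 0.0212 + 0.1769 + 0.0208 + 0.0173 + 0.1428 + 0.0010 + 0.0173 = 0.3973
D = 1 − ½ × 0.3973 = 1 − 0.19865 = 0.80135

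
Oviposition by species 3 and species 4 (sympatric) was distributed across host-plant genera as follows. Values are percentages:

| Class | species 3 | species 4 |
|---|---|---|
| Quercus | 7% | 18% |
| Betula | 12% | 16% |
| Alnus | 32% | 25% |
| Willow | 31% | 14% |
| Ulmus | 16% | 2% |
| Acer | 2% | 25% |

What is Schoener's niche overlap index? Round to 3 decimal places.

0.620

Convert percentages to proportions (divide by 100).
Σ|p₁ᵢ − p₂ᵢ| = 0.11 + 0.04 + 0.07 + 0.17 + 0.14 + 0.23 = 0.76
D = 1 − ½ × 0.76 = 1 − 0.380 = 0.62000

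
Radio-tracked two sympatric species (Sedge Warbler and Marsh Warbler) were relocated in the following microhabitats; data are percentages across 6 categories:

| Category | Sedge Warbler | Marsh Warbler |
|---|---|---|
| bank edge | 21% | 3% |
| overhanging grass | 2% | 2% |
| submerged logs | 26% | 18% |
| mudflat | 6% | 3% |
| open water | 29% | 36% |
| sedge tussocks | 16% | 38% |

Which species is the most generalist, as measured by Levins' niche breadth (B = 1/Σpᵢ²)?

Convert percentages to proportions (divide by 100).
Σp_Sedgᵢ² = 0.21² + 0.02² + 0.26² + 0.06² + 0.29² + 0.16² = 0.0441 + 0.0004 + 0.0676 + 0.0036 + 0.0841 + 0.0256 = 0.2254
B_Sedg = 1 / 0.2254 = 4.4366
Σp_Marsᵢ² = 0.03² + 0.02² + 0.18² + 0.03² + 0.36² + 0.38² = 0.0009 + 0.0004 + 0.0324 + 0.0009 + 0.1296 + 0.1444 = 0.3086
B_Mars = 1 / 0.3086 = 3.2404
Highest B → broadest niche (most generalist): Sedge Warbler (B = 4.44).

Sedge Warbler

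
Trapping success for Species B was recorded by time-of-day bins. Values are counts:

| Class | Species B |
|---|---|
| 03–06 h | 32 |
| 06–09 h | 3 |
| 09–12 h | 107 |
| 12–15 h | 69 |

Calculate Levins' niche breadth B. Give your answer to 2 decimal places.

2.58

Proportions for Species B (n=211): 32/211=0.1517, 3/211=0.0142, 107/211=0.5071, 69/211=0.3270
Σpᵢ² = 0.1517² + 0.0142² + 0.5071² + 0.3270² = 0.023013 + 0.000202 + 0.257150 + 0.106929 = 0.387294
B = 1 / 0.387294 = 2.5820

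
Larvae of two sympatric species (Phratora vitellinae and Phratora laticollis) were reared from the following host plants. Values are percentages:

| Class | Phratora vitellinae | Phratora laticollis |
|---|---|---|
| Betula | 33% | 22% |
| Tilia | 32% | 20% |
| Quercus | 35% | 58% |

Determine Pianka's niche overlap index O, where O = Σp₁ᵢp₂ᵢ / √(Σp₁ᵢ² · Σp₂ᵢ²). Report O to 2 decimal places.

Convert percentages to proportions (divide by 100).
Σ p₁ᵢp₂ᵢ = 0.0726 + 0.0640 + 0.2030 = 0.3396
Σp_1ᵢ² = 0.33² + 0.32² + 0.35² = 0.1089 + 0.1024 + 0.1225 = 0.3338
Σp_2ᵢ² = 0.22² + 0.20² + 0.58² = 0.0484 + 0.0400 + 0.3364 = 0.4248
O = 0.3396 / √(0.3338 × 0.4248) = 0.3396 / 0.37656 = 0.9018

0.90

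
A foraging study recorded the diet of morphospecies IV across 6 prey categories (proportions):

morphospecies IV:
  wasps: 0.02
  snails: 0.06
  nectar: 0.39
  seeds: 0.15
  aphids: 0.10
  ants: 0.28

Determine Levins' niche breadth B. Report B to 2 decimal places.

Σpᵢ² = 0.02² + 0.06² + 0.39² + 0.15² + 0.10² + 0.28² = 0.0004 + 0.0036 + 0.1521 + 0.0225 + 0.0100 + 0.0784 = 0.2670
B = 1 / 0.2670 = 3.7453

3.75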